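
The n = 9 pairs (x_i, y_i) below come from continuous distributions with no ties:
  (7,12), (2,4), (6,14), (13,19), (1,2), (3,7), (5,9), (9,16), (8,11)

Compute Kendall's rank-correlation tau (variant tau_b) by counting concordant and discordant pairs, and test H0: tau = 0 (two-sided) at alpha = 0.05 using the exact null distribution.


Step 1: Enumerate the 36 unordered pairs (i,j) with i<j and classify each by sign(x_j-x_i) * sign(y_j-y_i).
  (1,2):dx=-5,dy=-8->C; (1,3):dx=-1,dy=+2->D; (1,4):dx=+6,dy=+7->C; (1,5):dx=-6,dy=-10->C
  (1,6):dx=-4,dy=-5->C; (1,7):dx=-2,dy=-3->C; (1,8):dx=+2,dy=+4->C; (1,9):dx=+1,dy=-1->D
  (2,3):dx=+4,dy=+10->C; (2,4):dx=+11,dy=+15->C; (2,5):dx=-1,dy=-2->C; (2,6):dx=+1,dy=+3->C
  (2,7):dx=+3,dy=+5->C; (2,8):dx=+7,dy=+12->C; (2,9):dx=+6,dy=+7->C; (3,4):dx=+7,dy=+5->C
  (3,5):dx=-5,dy=-12->C; (3,6):dx=-3,dy=-7->C; (3,7):dx=-1,dy=-5->C; (3,8):dx=+3,dy=+2->C
  (3,9):dx=+2,dy=-3->D; (4,5):dx=-12,dy=-17->C; (4,6):dx=-10,dy=-12->C; (4,7):dx=-8,dy=-10->C
  (4,8):dx=-4,dy=-3->C; (4,9):dx=-5,dy=-8->C; (5,6):dx=+2,dy=+5->C; (5,7):dx=+4,dy=+7->C
  (5,8):dx=+8,dy=+14->C; (5,9):dx=+7,dy=+9->C; (6,7):dx=+2,dy=+2->C; (6,8):dx=+6,dy=+9->C
  (6,9):dx=+5,dy=+4->C; (7,8):dx=+4,dy=+7->C; (7,9):dx=+3,dy=+2->C; (8,9):dx=-1,dy=-5->C
Step 2: C = 33, D = 3, total pairs = 36.
Step 3: tau = (C - D)/(n(n-1)/2) = (33 - 3)/36 = 0.833333.
Step 4: Exact two-sided p-value (enumerate n! = 362880 permutations of y under H0): p = 0.000854.
Step 5: alpha = 0.05. reject H0.

tau_b = 0.8333 (C=33, D=3), p = 0.000854, reject H0.


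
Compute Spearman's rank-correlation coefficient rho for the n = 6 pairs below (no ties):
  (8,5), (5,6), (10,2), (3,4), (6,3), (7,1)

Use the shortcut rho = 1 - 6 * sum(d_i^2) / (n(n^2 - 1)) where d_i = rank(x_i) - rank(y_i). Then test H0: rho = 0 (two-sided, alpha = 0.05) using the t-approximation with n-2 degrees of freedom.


Step 1: Rank x and y separately (midranks; no ties here).
rank(x): 8->5, 5->2, 10->6, 3->1, 6->3, 7->4
rank(y): 5->5, 6->6, 2->2, 4->4, 3->3, 1->1
Step 2: d_i = R_x(i) - R_y(i); compute d_i^2.
  (5-5)^2=0, (2-6)^2=16, (6-2)^2=16, (1-4)^2=9, (3-3)^2=0, (4-1)^2=9
sum(d^2) = 50.
Step 3: rho = 1 - 6*50 / (6*(6^2 - 1)) = 1 - 300/210 = -0.428571.
Step 4: Under H0, t = rho * sqrt((n-2)/(1-rho^2)) = -0.9487 ~ t(4).
Step 5: Two-sided p-value from the t-distribution with 4 df = 0.396501.
Step 6: alpha = 0.05. fail to reject H0.

rho = -0.4286, p = 0.396501, fail to reject H0 at alpha = 0.05.


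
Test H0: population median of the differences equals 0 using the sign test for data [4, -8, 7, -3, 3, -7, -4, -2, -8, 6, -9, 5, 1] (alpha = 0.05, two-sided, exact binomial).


Step 1: Discard zero differences. Original n = 13; n_eff = number of nonzero differences = 13.
Nonzero differences (with sign): +4, -8, +7, -3, +3, -7, -4, -2, -8, +6, -9, +5, +1
Step 2: Count signs: positive = 6, negative = 7.
Step 3: Under H0: P(positive) = 0.5, so the number of positives S ~ Bin(13, 0.5).
Step 4: Two-sided exact p-value = sum of Bin(13,0.5) probabilities at or below the observed probability = 1.000000.
Step 5: alpha = 0.05. fail to reject H0.

n_eff = 13, pos = 6, neg = 7, p = 1.000000, fail to reject H0.


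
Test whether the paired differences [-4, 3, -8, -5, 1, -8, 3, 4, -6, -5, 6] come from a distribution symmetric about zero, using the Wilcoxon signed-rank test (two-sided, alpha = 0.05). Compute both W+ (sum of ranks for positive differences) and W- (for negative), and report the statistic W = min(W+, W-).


Step 1: Drop any zero differences (none here) and take |d_i|.
|d| = [4, 3, 8, 5, 1, 8, 3, 4, 6, 5, 6]
Step 2: Midrank |d_i| (ties get averaged ranks).
ranks: |4|->4.5, |3|->2.5, |8|->10.5, |5|->6.5, |1|->1, |8|->10.5, |3|->2.5, |4|->4.5, |6|->8.5, |5|->6.5, |6|->8.5
Step 3: Attach original signs; sum ranks with positive sign and with negative sign.
W+ = 2.5 + 1 + 2.5 + 4.5 + 8.5 = 19
W- = 4.5 + 10.5 + 6.5 + 10.5 + 8.5 + 6.5 = 47
(Check: W+ + W- = 66 should equal n(n+1)/2 = 66.)
Step 4: Test statistic W = min(W+, W-) = 19.
Step 5: Ties in |d|, so use the tie-corrected normal approximation.
        E[W] = n(n+1)/4 = 11*12/4 = 33.
        Tie groups: |d|=3 (t=2), |d|=4 (t=2), |d|=5 (t=2), |d|=6 (t=2), |d|=8 (t=2); sum(t^3 - t) = 30.
        Var[W] = n(n+1)(2n+1)/24 - sum(t^3-t)/48 = 3036/24 - 30/48 = 125.875.
        z = (W - E[W]) / sqrt(Var[W]) = (19 - 33) / 11.2194 = -1.2478.
        Two-sided p = 2*Phi(z) = 0.212090.
Step 6: alpha = 0.05. fail to reject H0.

W+ = 19, W- = 47, W = min = 19, p = 0.212090, fail to reject H0.


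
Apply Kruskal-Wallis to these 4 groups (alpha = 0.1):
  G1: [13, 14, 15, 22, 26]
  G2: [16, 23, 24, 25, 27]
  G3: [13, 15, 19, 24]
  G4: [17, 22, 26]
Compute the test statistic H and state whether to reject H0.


Step 1: Combine all N = 17 observations and assign midranks.
sorted (value, group, rank): (13,G1,1.5), (13,G3,1.5), (14,G1,3), (15,G1,4.5), (15,G3,4.5), (16,G2,6), (17,G4,7), (19,G3,8), (22,G1,9.5), (22,G4,9.5), (23,G2,11), (24,G2,12.5), (24,G3,12.5), (25,G2,14), (26,G1,15.5), (26,G4,15.5), (27,G2,17)
Step 2: Sum ranks within each group.
R_1 = 34 (n_1 = 5)
R_2 = 60.5 (n_2 = 5)
R_3 = 26.5 (n_3 = 4)
R_4 = 32 (n_4 = 3)
Step 3: H = 12/(N(N+1)) * sum(R_i^2/n_i) - 3(N+1)
     = 12/(17*18) * (34^2/5 + 60.5^2/5 + 26.5^2/4 + 32^2/3) - 3*18
     = 0.039216 * 1480.15 - 54
     = 4.044935.
Step 4: Ties present; correction factor C = 1 - 30/(17^3 - 17) = 0.993873. Corrected H = 4.044935 / 0.993873 = 4.069873.
Step 5: Under H0, H ~ chi^2(3); p-value = 0.254017.
Step 6: alpha = 0.1. fail to reject H0.

H = 4.0699, df = 3, p = 0.254017, fail to reject H0.


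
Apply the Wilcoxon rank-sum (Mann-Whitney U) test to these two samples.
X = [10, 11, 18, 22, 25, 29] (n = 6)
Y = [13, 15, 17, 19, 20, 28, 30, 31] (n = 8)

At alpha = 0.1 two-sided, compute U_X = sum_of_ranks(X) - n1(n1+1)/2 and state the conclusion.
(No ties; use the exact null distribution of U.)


Step 1: Combine and sort all 14 observations; assign midranks.
sorted (value, group): (10,X), (11,X), (13,Y), (15,Y), (17,Y), (18,X), (19,Y), (20,Y), (22,X), (25,X), (28,Y), (29,X), (30,Y), (31,Y)
ranks: 10->1, 11->2, 13->3, 15->4, 17->5, 18->6, 19->7, 20->8, 22->9, 25->10, 28->11, 29->12, 30->13, 31->14
Step 2: Rank sum for X: R1 = 1 + 2 + 6 + 9 + 10 + 12 = 40.
Step 3: U_X = R1 - n1(n1+1)/2 = 40 - 6*7/2 = 40 - 21 = 19.
       U_Y = n1*n2 - U_X = 48 - 19 = 29.
Step 4: No ties, so the exact null distribution of U (based on enumerating the C(14,6) = 3003 equally likely rank assignments) gives the two-sided p-value.
Step 5: p-value = 0.572761; compare to alpha = 0.1. fail to reject H0.

U_X = 19, p = 0.572761, fail to reject H0 at alpha = 0.1.


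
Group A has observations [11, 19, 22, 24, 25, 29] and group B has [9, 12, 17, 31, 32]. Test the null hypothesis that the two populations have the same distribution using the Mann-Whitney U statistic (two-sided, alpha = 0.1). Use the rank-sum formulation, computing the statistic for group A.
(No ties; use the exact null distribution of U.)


Step 1: Combine and sort all 11 observations; assign midranks.
sorted (value, group): (9,Y), (11,X), (12,Y), (17,Y), (19,X), (22,X), (24,X), (25,X), (29,X), (31,Y), (32,Y)
ranks: 9->1, 11->2, 12->3, 17->4, 19->5, 22->6, 24->7, 25->8, 29->9, 31->10, 32->11
Step 2: Rank sum for X: R1 = 2 + 5 + 6 + 7 + 8 + 9 = 37.
Step 3: U_X = R1 - n1(n1+1)/2 = 37 - 6*7/2 = 37 - 21 = 16.
       U_Y = n1*n2 - U_X = 30 - 16 = 14.
Step 4: No ties, so the exact null distribution of U (based on enumerating the C(11,6) = 462 equally likely rank assignments) gives the two-sided p-value.
Step 5: p-value = 0.930736; compare to alpha = 0.1. fail to reject H0.

U_X = 16, p = 0.930736, fail to reject H0 at alpha = 0.1.


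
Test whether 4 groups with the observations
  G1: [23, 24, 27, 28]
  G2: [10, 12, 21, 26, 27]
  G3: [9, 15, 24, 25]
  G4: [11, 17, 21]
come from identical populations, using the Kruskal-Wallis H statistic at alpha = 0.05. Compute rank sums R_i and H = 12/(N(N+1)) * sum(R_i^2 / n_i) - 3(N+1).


Step 1: Combine all N = 16 observations and assign midranks.
sorted (value, group, rank): (9,G3,1), (10,G2,2), (11,G4,3), (12,G2,4), (15,G3,5), (17,G4,6), (21,G2,7.5), (21,G4,7.5), (23,G1,9), (24,G1,10.5), (24,G3,10.5), (25,G3,12), (26,G2,13), (27,G1,14.5), (27,G2,14.5), (28,G1,16)
Step 2: Sum ranks within each group.
R_1 = 50 (n_1 = 4)
R_2 = 41 (n_2 = 5)
R_3 = 28.5 (n_3 = 4)
R_4 = 16.5 (n_4 = 3)
Step 3: H = 12/(N(N+1)) * sum(R_i^2/n_i) - 3(N+1)
     = 12/(16*17) * (50^2/4 + 41^2/5 + 28.5^2/4 + 16.5^2/3) - 3*17
     = 0.044118 * 1255.01 - 51
     = 4.368199.
Step 4: Ties present; correction factor C = 1 - 18/(16^3 - 16) = 0.995588. Corrected H = 4.368199 / 0.995588 = 4.387555.
Step 5: Under H0, H ~ chi^2(3); p-value = 0.222542.
Step 6: alpha = 0.05. fail to reject H0.

H = 4.3876, df = 3, p = 0.222542, fail to reject H0.


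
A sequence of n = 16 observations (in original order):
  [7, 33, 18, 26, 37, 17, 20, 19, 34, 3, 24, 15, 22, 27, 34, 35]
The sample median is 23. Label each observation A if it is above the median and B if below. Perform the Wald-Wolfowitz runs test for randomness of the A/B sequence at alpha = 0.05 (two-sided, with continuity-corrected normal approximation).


Step 1: Compute median = 23; label A = above, B = below.
Labels in order: BABAABBBABABBAAA  (n_A = 8, n_B = 8)
Step 2: Count runs R = 10.
Step 3: Under H0 (random ordering), E[R] = 2*n_A*n_B/(n_A+n_B) + 1 = 2*8*8/16 + 1 = 9.0000.
        Var[R] = 2*n_A*n_B*(2*n_A*n_B - n_A - n_B) / ((n_A+n_B)^2 * (n_A+n_B-1)) = 14336/3840 = 3.7333.
        SD[R] = 1.9322.
Step 4: Continuity-corrected z = (R - 0.5 - E[R]) / SD[R] = (10 - 0.5 - 9.0000) / 1.9322 = 0.2588.
Step 5: Two-sided p-value via normal approximation = 2*(1 - Phi(|z|)) = 0.795809.
Step 6: alpha = 0.05. fail to reject H0.

R = 10, z = 0.2588, p = 0.795809, fail to reject H0.


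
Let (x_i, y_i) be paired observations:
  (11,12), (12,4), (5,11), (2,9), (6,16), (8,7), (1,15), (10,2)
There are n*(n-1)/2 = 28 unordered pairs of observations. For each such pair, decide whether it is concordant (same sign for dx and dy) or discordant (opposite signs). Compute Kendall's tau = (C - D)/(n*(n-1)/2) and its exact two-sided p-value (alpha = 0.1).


Step 1: Enumerate the 28 unordered pairs (i,j) with i<j and classify each by sign(x_j-x_i) * sign(y_j-y_i).
  (1,2):dx=+1,dy=-8->D; (1,3):dx=-6,dy=-1->C; (1,4):dx=-9,dy=-3->C; (1,5):dx=-5,dy=+4->D
  (1,6):dx=-3,dy=-5->C; (1,7):dx=-10,dy=+3->D; (1,8):dx=-1,dy=-10->C; (2,3):dx=-7,dy=+7->D
  (2,4):dx=-10,dy=+5->D; (2,5):dx=-6,dy=+12->D; (2,6):dx=-4,dy=+3->D; (2,7):dx=-11,dy=+11->D
  (2,8):dx=-2,dy=-2->C; (3,4):dx=-3,dy=-2->C; (3,5):dx=+1,dy=+5->C; (3,6):dx=+3,dy=-4->D
  (3,7):dx=-4,dy=+4->D; (3,8):dx=+5,dy=-9->D; (4,5):dx=+4,dy=+7->C; (4,6):dx=+6,dy=-2->D
  (4,7):dx=-1,dy=+6->D; (4,8):dx=+8,dy=-7->D; (5,6):dx=+2,dy=-9->D; (5,7):dx=-5,dy=-1->C
  (5,8):dx=+4,dy=-14->D; (6,7):dx=-7,dy=+8->D; (6,8):dx=+2,dy=-5->D; (7,8):dx=+9,dy=-13->D
Step 2: C = 9, D = 19, total pairs = 28.
Step 3: tau = (C - D)/(n(n-1)/2) = (9 - 19)/28 = -0.357143.
Step 4: Exact two-sided p-value (enumerate n! = 40320 permutations of y under H0): p = 0.275099.
Step 5: alpha = 0.1. fail to reject H0.

tau_b = -0.3571 (C=9, D=19), p = 0.275099, fail to reject H0.


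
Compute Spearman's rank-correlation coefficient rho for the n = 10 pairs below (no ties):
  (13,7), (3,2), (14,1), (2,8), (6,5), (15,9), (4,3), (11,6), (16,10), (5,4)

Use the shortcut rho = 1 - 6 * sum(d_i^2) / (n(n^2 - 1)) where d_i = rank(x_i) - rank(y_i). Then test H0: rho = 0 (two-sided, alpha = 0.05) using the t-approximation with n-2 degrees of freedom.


Step 1: Rank x and y separately (midranks; no ties here).
rank(x): 13->7, 3->2, 14->8, 2->1, 6->5, 15->9, 4->3, 11->6, 16->10, 5->4
rank(y): 7->7, 2->2, 1->1, 8->8, 5->5, 9->9, 3->3, 6->6, 10->10, 4->4
Step 2: d_i = R_x(i) - R_y(i); compute d_i^2.
  (7-7)^2=0, (2-2)^2=0, (8-1)^2=49, (1-8)^2=49, (5-5)^2=0, (9-9)^2=0, (3-3)^2=0, (6-6)^2=0, (10-10)^2=0, (4-4)^2=0
sum(d^2) = 98.
Step 3: rho = 1 - 6*98 / (10*(10^2 - 1)) = 1 - 588/990 = 0.406061.
Step 4: Under H0, t = rho * sqrt((n-2)/(1-rho^2)) = 1.2568 ~ t(8).
Step 5: Two-sided p-value from the t-distribution with 8 df = 0.244282.
Step 6: alpha = 0.05. fail to reject H0.

rho = 0.4061, p = 0.244282, fail to reject H0 at alpha = 0.05.


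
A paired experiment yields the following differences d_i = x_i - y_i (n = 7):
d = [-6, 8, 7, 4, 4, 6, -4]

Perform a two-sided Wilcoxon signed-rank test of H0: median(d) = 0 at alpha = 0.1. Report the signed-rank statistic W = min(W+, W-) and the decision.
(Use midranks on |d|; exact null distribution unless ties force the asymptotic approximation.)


Step 1: Drop any zero differences (none here) and take |d_i|.
|d| = [6, 8, 7, 4, 4, 6, 4]
Step 2: Midrank |d_i| (ties get averaged ranks).
ranks: |6|->4.5, |8|->7, |7|->6, |4|->2, |4|->2, |6|->4.5, |4|->2
Step 3: Attach original signs; sum ranks with positive sign and with negative sign.
W+ = 7 + 6 + 2 + 2 + 4.5 = 21.5
W- = 4.5 + 2 = 6.5
(Check: W+ + W- = 28 should equal n(n+1)/2 = 28.)
Step 4: Test statistic W = min(W+, W-) = 6.5.
Step 5: Ties in |d|, so use the tie-corrected normal approximation.
        E[W] = n(n+1)/4 = 7*8/4 = 14.
        Tie groups: |d|=4 (t=3), |d|=6 (t=2); sum(t^3 - t) = 30.
        Var[W] = n(n+1)(2n+1)/24 - sum(t^3-t)/48 = 840/24 - 30/48 = 34.375.
        z = (W - E[W]) / sqrt(Var[W]) = (6.5 - 14) / 5.8630 = -1.2792.
        Two-sided p = 2*Phi(z) = 0.200825.
Step 6: alpha = 0.1. fail to reject H0.

W+ = 21.5, W- = 6.5, W = min = 6.5, p = 0.200825, fail to reject H0.


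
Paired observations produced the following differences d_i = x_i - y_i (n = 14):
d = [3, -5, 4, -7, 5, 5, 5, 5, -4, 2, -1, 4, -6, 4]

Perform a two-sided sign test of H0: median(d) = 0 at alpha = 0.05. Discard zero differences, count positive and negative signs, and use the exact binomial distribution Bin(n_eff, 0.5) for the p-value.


Step 1: Discard zero differences. Original n = 14; n_eff = number of nonzero differences = 14.
Nonzero differences (with sign): +3, -5, +4, -7, +5, +5, +5, +5, -4, +2, -1, +4, -6, +4
Step 2: Count signs: positive = 9, negative = 5.
Step 3: Under H0: P(positive) = 0.5, so the number of positives S ~ Bin(14, 0.5).
Step 4: Two-sided exact p-value = sum of Bin(14,0.5) probabilities at or below the observed probability = 0.423950.
Step 5: alpha = 0.05. fail to reject H0.

n_eff = 14, pos = 9, neg = 5, p = 0.423950, fail to reject H0.


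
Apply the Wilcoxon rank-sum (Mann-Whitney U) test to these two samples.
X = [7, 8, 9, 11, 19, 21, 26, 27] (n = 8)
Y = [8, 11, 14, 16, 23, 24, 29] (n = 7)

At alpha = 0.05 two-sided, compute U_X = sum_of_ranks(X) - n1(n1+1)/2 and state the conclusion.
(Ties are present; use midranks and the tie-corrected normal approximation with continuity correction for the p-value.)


Step 1: Combine and sort all 15 observations; assign midranks.
sorted (value, group): (7,X), (8,X), (8,Y), (9,X), (11,X), (11,Y), (14,Y), (16,Y), (19,X), (21,X), (23,Y), (24,Y), (26,X), (27,X), (29,Y)
ranks: 7->1, 8->2.5, 8->2.5, 9->4, 11->5.5, 11->5.5, 14->7, 16->8, 19->9, 21->10, 23->11, 24->12, 26->13, 27->14, 29->15
Step 2: Rank sum for X: R1 = 1 + 2.5 + 4 + 5.5 + 9 + 10 + 13 + 14 = 59.
Step 3: U_X = R1 - n1(n1+1)/2 = 59 - 8*9/2 = 59 - 36 = 23.
       U_Y = n1*n2 - U_X = 56 - 23 = 33.
Step 4: Ties are present, so use the tie-corrected normal approximation (with continuity correction) for the p-value.
Step 5: p-value = 0.601875; compare to alpha = 0.05. fail to reject H0.

U_X = 23, p = 0.601875, fail to reject H0 at alpha = 0.05.


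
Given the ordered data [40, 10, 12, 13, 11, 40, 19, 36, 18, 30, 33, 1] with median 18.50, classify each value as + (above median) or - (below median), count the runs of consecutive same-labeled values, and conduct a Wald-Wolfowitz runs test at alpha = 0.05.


Step 1: Compute median = 18.50; label A = above, B = below.
Labels in order: ABBBBAAABAAB  (n_A = 6, n_B = 6)
Step 2: Count runs R = 6.
Step 3: Under H0 (random ordering), E[R] = 2*n_A*n_B/(n_A+n_B) + 1 = 2*6*6/12 + 1 = 7.0000.
        Var[R] = 2*n_A*n_B*(2*n_A*n_B - n_A - n_B) / ((n_A+n_B)^2 * (n_A+n_B-1)) = 4320/1584 = 2.7273.
        SD[R] = 1.6514.
Step 4: Continuity-corrected z = (R + 0.5 - E[R]) / SD[R] = (6 + 0.5 - 7.0000) / 1.6514 = -0.3028.
Step 5: Two-sided p-value via normal approximation = 2*(1 - Phi(|z|)) = 0.762069.
Step 6: alpha = 0.05. fail to reject H0.

R = 6, z = -0.3028, p = 0.762069, fail to reject H0.


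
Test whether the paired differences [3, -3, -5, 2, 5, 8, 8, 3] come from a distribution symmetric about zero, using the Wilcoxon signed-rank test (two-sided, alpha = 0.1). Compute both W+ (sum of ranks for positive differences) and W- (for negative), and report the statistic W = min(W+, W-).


Step 1: Drop any zero differences (none here) and take |d_i|.
|d| = [3, 3, 5, 2, 5, 8, 8, 3]
Step 2: Midrank |d_i| (ties get averaged ranks).
ranks: |3|->3, |3|->3, |5|->5.5, |2|->1, |5|->5.5, |8|->7.5, |8|->7.5, |3|->3
Step 3: Attach original signs; sum ranks with positive sign and with negative sign.
W+ = 3 + 1 + 5.5 + 7.5 + 7.5 + 3 = 27.5
W- = 3 + 5.5 = 8.5
(Check: W+ + W- = 36 should equal n(n+1)/2 = 36.)
Step 4: Test statistic W = min(W+, W-) = 8.5.
Step 5: Ties in |d|, so use the tie-corrected normal approximation.
        E[W] = n(n+1)/4 = 8*9/4 = 18.
        Tie groups: |d|=3 (t=3), |d|=5 (t=2), |d|=8 (t=2); sum(t^3 - t) = 36.
        Var[W] = n(n+1)(2n+1)/24 - sum(t^3-t)/48 = 1224/24 - 36/48 = 50.25.
        z = (W - E[W]) / sqrt(Var[W]) = (8.5 - 18) / 7.0887 = -1.3402.
        Two-sided p = 2*Phi(z) = 0.180194.
Step 6: alpha = 0.1. fail to reject H0.

W+ = 27.5, W- = 8.5, W = min = 8.5, p = 0.180194, fail to reject H0.


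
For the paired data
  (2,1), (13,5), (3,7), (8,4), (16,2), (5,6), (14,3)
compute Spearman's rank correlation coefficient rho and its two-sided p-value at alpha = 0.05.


Step 1: Rank x and y separately (midranks; no ties here).
rank(x): 2->1, 13->5, 3->2, 8->4, 16->7, 5->3, 14->6
rank(y): 1->1, 5->5, 7->7, 4->4, 2->2, 6->6, 3->3
Step 2: d_i = R_x(i) - R_y(i); compute d_i^2.
  (1-1)^2=0, (5-5)^2=0, (2-7)^2=25, (4-4)^2=0, (7-2)^2=25, (3-6)^2=9, (6-3)^2=9
sum(d^2) = 68.
Step 3: rho = 1 - 6*68 / (7*(7^2 - 1)) = 1 - 408/336 = -0.214286.
Step 4: Under H0, t = rho * sqrt((n-2)/(1-rho^2)) = -0.4906 ~ t(5).
Step 5: Two-sided p-value from the t-distribution with 5 df = 0.644512.
Step 6: alpha = 0.05. fail to reject H0.

rho = -0.2143, p = 0.644512, fail to reject H0 at alpha = 0.05.


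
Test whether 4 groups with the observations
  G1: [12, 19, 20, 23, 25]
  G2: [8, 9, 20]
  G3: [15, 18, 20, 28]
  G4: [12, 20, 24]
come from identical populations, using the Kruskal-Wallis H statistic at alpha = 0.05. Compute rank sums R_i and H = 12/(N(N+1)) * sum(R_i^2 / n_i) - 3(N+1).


Step 1: Combine all N = 15 observations and assign midranks.
sorted (value, group, rank): (8,G2,1), (9,G2,2), (12,G1,3.5), (12,G4,3.5), (15,G3,5), (18,G3,6), (19,G1,7), (20,G1,9.5), (20,G2,9.5), (20,G3,9.5), (20,G4,9.5), (23,G1,12), (24,G4,13), (25,G1,14), (28,G3,15)
Step 2: Sum ranks within each group.
R_1 = 46 (n_1 = 5)
R_2 = 12.5 (n_2 = 3)
R_3 = 35.5 (n_3 = 4)
R_4 = 26 (n_4 = 3)
Step 3: H = 12/(N(N+1)) * sum(R_i^2/n_i) - 3(N+1)
     = 12/(15*16) * (46^2/5 + 12.5^2/3 + 35.5^2/4 + 26^2/3) - 3*16
     = 0.050000 * 1015.68 - 48
     = 2.783958.
Step 4: Ties present; correction factor C = 1 - 66/(15^3 - 15) = 0.980357. Corrected H = 2.783958 / 0.980357 = 2.839739.
Step 5: Under H0, H ~ chi^2(3); p-value = 0.417000.
Step 6: alpha = 0.05. fail to reject H0.

H = 2.8397, df = 3, p = 0.417000, fail to reject H0.


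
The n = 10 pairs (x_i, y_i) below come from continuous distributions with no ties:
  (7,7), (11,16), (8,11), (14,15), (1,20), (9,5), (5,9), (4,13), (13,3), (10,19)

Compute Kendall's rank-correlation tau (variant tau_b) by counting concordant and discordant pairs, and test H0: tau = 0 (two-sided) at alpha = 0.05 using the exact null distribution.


Step 1: Enumerate the 45 unordered pairs (i,j) with i<j and classify each by sign(x_j-x_i) * sign(y_j-y_i).
  (1,2):dx=+4,dy=+9->C; (1,3):dx=+1,dy=+4->C; (1,4):dx=+7,dy=+8->C; (1,5):dx=-6,dy=+13->D
  (1,6):dx=+2,dy=-2->D; (1,7):dx=-2,dy=+2->D; (1,8):dx=-3,dy=+6->D; (1,9):dx=+6,dy=-4->D
  (1,10):dx=+3,dy=+12->C; (2,3):dx=-3,dy=-5->C; (2,4):dx=+3,dy=-1->D; (2,5):dx=-10,dy=+4->D
  (2,6):dx=-2,dy=-11->C; (2,7):dx=-6,dy=-7->C; (2,8):dx=-7,dy=-3->C; (2,9):dx=+2,dy=-13->D
  (2,10):dx=-1,dy=+3->D; (3,4):dx=+6,dy=+4->C; (3,5):dx=-7,dy=+9->D; (3,6):dx=+1,dy=-6->D
  (3,7):dx=-3,dy=-2->C; (3,8):dx=-4,dy=+2->D; (3,9):dx=+5,dy=-8->D; (3,10):dx=+2,dy=+8->C
  (4,5):dx=-13,dy=+5->D; (4,6):dx=-5,dy=-10->C; (4,7):dx=-9,dy=-6->C; (4,8):dx=-10,dy=-2->C
  (4,9):dx=-1,dy=-12->C; (4,10):dx=-4,dy=+4->D; (5,6):dx=+8,dy=-15->D; (5,7):dx=+4,dy=-11->D
  (5,8):dx=+3,dy=-7->D; (5,9):dx=+12,dy=-17->D; (5,10):dx=+9,dy=-1->D; (6,7):dx=-4,dy=+4->D
  (6,8):dx=-5,dy=+8->D; (6,9):dx=+4,dy=-2->D; (6,10):dx=+1,dy=+14->C; (7,8):dx=-1,dy=+4->D
  (7,9):dx=+8,dy=-6->D; (7,10):dx=+5,dy=+10->C; (8,9):dx=+9,dy=-10->D; (8,10):dx=+6,dy=+6->C
  (9,10):dx=-3,dy=+16->D
Step 2: C = 18, D = 27, total pairs = 45.
Step 3: tau = (C - D)/(n(n-1)/2) = (18 - 27)/45 = -0.200000.
Step 4: Exact two-sided p-value (enumerate n! = 3628800 permutations of y under H0): p = 0.484313.
Step 5: alpha = 0.05. fail to reject H0.

tau_b = -0.2000 (C=18, D=27), p = 0.484313, fail to reject H0.


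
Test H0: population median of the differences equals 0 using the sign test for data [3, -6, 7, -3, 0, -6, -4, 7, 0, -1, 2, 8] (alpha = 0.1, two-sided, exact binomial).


Step 1: Discard zero differences. Original n = 12; n_eff = number of nonzero differences = 10.
Nonzero differences (with sign): +3, -6, +7, -3, -6, -4, +7, -1, +2, +8
Step 2: Count signs: positive = 5, negative = 5.
Step 3: Under H0: P(positive) = 0.5, so the number of positives S ~ Bin(10, 0.5).
Step 4: Two-sided exact p-value = sum of Bin(10,0.5) probabilities at or below the observed probability = 1.000000.
Step 5: alpha = 0.1. fail to reject H0.

n_eff = 10, pos = 5, neg = 5, p = 1.000000, fail to reject H0.


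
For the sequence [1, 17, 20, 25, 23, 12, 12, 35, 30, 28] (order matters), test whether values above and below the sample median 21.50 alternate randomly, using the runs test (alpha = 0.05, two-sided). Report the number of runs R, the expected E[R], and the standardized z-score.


Step 1: Compute median = 21.50; label A = above, B = below.
Labels in order: BBBAABBAAA  (n_A = 5, n_B = 5)
Step 2: Count runs R = 4.
Step 3: Under H0 (random ordering), E[R] = 2*n_A*n_B/(n_A+n_B) + 1 = 2*5*5/10 + 1 = 6.0000.
        Var[R] = 2*n_A*n_B*(2*n_A*n_B - n_A - n_B) / ((n_A+n_B)^2 * (n_A+n_B-1)) = 2000/900 = 2.2222.
        SD[R] = 1.4907.
Step 4: Continuity-corrected z = (R + 0.5 - E[R]) / SD[R] = (4 + 0.5 - 6.0000) / 1.4907 = -1.0062.
Step 5: Two-sided p-value via normal approximation = 2*(1 - Phi(|z|)) = 0.314305.
Step 6: alpha = 0.05. fail to reject H0.

R = 4, z = -1.0062, p = 0.314305, fail to reject H0.


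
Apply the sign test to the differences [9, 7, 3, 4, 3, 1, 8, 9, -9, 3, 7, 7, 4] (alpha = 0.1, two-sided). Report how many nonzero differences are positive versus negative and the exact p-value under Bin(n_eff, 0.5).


Step 1: Discard zero differences. Original n = 13; n_eff = number of nonzero differences = 13.
Nonzero differences (with sign): +9, +7, +3, +4, +3, +1, +8, +9, -9, +3, +7, +7, +4
Step 2: Count signs: positive = 12, negative = 1.
Step 3: Under H0: P(positive) = 0.5, so the number of positives S ~ Bin(13, 0.5).
Step 4: Two-sided exact p-value = sum of Bin(13,0.5) probabilities at or below the observed probability = 0.003418.
Step 5: alpha = 0.1. reject H0.

n_eff = 13, pos = 12, neg = 1, p = 0.003418, reject H0.


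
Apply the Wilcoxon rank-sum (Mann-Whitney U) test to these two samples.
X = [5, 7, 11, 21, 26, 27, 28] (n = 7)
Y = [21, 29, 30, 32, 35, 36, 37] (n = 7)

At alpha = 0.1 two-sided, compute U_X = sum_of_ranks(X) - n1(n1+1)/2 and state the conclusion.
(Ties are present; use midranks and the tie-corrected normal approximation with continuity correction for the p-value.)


Step 1: Combine and sort all 14 observations; assign midranks.
sorted (value, group): (5,X), (7,X), (11,X), (21,X), (21,Y), (26,X), (27,X), (28,X), (29,Y), (30,Y), (32,Y), (35,Y), (36,Y), (37,Y)
ranks: 5->1, 7->2, 11->3, 21->4.5, 21->4.5, 26->6, 27->7, 28->8, 29->9, 30->10, 32->11, 35->12, 36->13, 37->14
Step 2: Rank sum for X: R1 = 1 + 2 + 3 + 4.5 + 6 + 7 + 8 = 31.5.
Step 3: U_X = R1 - n1(n1+1)/2 = 31.5 - 7*8/2 = 31.5 - 28 = 3.5.
       U_Y = n1*n2 - U_X = 49 - 3.5 = 45.5.
Step 4: Ties are present, so use the tie-corrected normal approximation (with continuity correction) for the p-value.
Step 5: p-value = 0.008734; compare to alpha = 0.1. reject H0.

U_X = 3.5, p = 0.008734, reject H0 at alpha = 0.1.


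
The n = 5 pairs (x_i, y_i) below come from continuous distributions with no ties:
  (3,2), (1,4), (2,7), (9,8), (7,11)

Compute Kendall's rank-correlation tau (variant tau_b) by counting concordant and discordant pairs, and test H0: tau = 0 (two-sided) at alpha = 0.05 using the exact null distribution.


Step 1: Enumerate the 10 unordered pairs (i,j) with i<j and classify each by sign(x_j-x_i) * sign(y_j-y_i).
  (1,2):dx=-2,dy=+2->D; (1,3):dx=-1,dy=+5->D; (1,4):dx=+6,dy=+6->C; (1,5):dx=+4,dy=+9->C
  (2,3):dx=+1,dy=+3->C; (2,4):dx=+8,dy=+4->C; (2,5):dx=+6,dy=+7->C; (3,4):dx=+7,dy=+1->C
  (3,5):dx=+5,dy=+4->C; (4,5):dx=-2,dy=+3->D
Step 2: C = 7, D = 3, total pairs = 10.
Step 3: tau = (C - D)/(n(n-1)/2) = (7 - 3)/10 = 0.400000.
Step 4: Exact two-sided p-value (enumerate n! = 120 permutations of y under H0): p = 0.483333.
Step 5: alpha = 0.05. fail to reject H0.

tau_b = 0.4000 (C=7, D=3), p = 0.483333, fail to reject H0.


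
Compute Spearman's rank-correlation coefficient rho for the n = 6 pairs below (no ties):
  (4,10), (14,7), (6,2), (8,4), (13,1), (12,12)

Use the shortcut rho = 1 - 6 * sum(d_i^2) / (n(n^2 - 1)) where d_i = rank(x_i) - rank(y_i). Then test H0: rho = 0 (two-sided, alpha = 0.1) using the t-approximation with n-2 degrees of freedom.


Step 1: Rank x and y separately (midranks; no ties here).
rank(x): 4->1, 14->6, 6->2, 8->3, 13->5, 12->4
rank(y): 10->5, 7->4, 2->2, 4->3, 1->1, 12->6
Step 2: d_i = R_x(i) - R_y(i); compute d_i^2.
  (1-5)^2=16, (6-4)^2=4, (2-2)^2=0, (3-3)^2=0, (5-1)^2=16, (4-6)^2=4
sum(d^2) = 40.
Step 3: rho = 1 - 6*40 / (6*(6^2 - 1)) = 1 - 240/210 = -0.142857.
Step 4: Under H0, t = rho * sqrt((n-2)/(1-rho^2)) = -0.2887 ~ t(4).
Step 5: Two-sided p-value from the t-distribution with 4 df = 0.787172.
Step 6: alpha = 0.1. fail to reject H0.

rho = -0.1429, p = 0.787172, fail to reject H0 at alpha = 0.1.


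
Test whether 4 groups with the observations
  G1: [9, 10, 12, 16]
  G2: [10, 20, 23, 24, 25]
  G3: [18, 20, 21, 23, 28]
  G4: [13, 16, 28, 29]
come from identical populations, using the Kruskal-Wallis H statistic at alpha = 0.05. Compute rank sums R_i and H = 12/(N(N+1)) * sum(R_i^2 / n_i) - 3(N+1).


Step 1: Combine all N = 18 observations and assign midranks.
sorted (value, group, rank): (9,G1,1), (10,G1,2.5), (10,G2,2.5), (12,G1,4), (13,G4,5), (16,G1,6.5), (16,G4,6.5), (18,G3,8), (20,G2,9.5), (20,G3,9.5), (21,G3,11), (23,G2,12.5), (23,G3,12.5), (24,G2,14), (25,G2,15), (28,G3,16.5), (28,G4,16.5), (29,G4,18)
Step 2: Sum ranks within each group.
R_1 = 14 (n_1 = 4)
R_2 = 53.5 (n_2 = 5)
R_3 = 57.5 (n_3 = 5)
R_4 = 46 (n_4 = 4)
Step 3: H = 12/(N(N+1)) * sum(R_i^2/n_i) - 3(N+1)
     = 12/(18*19) * (14^2/4 + 53.5^2/5 + 57.5^2/5 + 46^2/4) - 3*19
     = 0.035088 * 1811.7 - 57
     = 6.568421.
Step 4: Ties present; correction factor C = 1 - 30/(18^3 - 18) = 0.994840. Corrected H = 6.568421 / 0.994840 = 6.602490.
Step 5: Under H0, H ~ chi^2(3); p-value = 0.085707.
Step 6: alpha = 0.05. fail to reject H0.

H = 6.6025, df = 3, p = 0.085707, fail to reject H0.


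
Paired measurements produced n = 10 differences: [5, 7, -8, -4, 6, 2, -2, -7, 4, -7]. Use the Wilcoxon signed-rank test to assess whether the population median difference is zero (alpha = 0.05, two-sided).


Step 1: Drop any zero differences (none here) and take |d_i|.
|d| = [5, 7, 8, 4, 6, 2, 2, 7, 4, 7]
Step 2: Midrank |d_i| (ties get averaged ranks).
ranks: |5|->5, |7|->8, |8|->10, |4|->3.5, |6|->6, |2|->1.5, |2|->1.5, |7|->8, |4|->3.5, |7|->8
Step 3: Attach original signs; sum ranks with positive sign and with negative sign.
W+ = 5 + 8 + 6 + 1.5 + 3.5 = 24
W- = 10 + 3.5 + 1.5 + 8 + 8 = 31
(Check: W+ + W- = 55 should equal n(n+1)/2 = 55.)
Step 4: Test statistic W = min(W+, W-) = 24.
Step 5: Ties in |d|, so use the tie-corrected normal approximation.
        E[W] = n(n+1)/4 = 10*11/4 = 27.5.
        Tie groups: |d|=2 (t=2), |d|=4 (t=2), |d|=7 (t=3); sum(t^3 - t) = 36.
        Var[W] = n(n+1)(2n+1)/24 - sum(t^3-t)/48 = 2310/24 - 36/48 = 95.5.
        z = (W - E[W]) / sqrt(Var[W]) = (24 - 27.5) / 9.7724 = -0.3582.
        Two-sided p = 2*Phi(z) = 0.720230.
Step 6: alpha = 0.05. fail to reject H0.

W+ = 24, W- = 31, W = min = 24, p = 0.720230, fail to reject H0.


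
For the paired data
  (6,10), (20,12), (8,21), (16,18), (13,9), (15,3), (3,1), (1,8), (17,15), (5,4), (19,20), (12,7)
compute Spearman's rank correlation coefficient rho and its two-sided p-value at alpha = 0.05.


Step 1: Rank x and y separately (midranks; no ties here).
rank(x): 6->4, 20->12, 8->5, 16->9, 13->7, 15->8, 3->2, 1->1, 17->10, 5->3, 19->11, 12->6
rank(y): 10->7, 12->8, 21->12, 18->10, 9->6, 3->2, 1->1, 8->5, 15->9, 4->3, 20->11, 7->4
Step 2: d_i = R_x(i) - R_y(i); compute d_i^2.
  (4-7)^2=9, (12-8)^2=16, (5-12)^2=49, (9-10)^2=1, (7-6)^2=1, (8-2)^2=36, (2-1)^2=1, (1-5)^2=16, (10-9)^2=1, (3-3)^2=0, (11-11)^2=0, (6-4)^2=4
sum(d^2) = 134.
Step 3: rho = 1 - 6*134 / (12*(12^2 - 1)) = 1 - 804/1716 = 0.531469.
Step 4: Under H0, t = rho * sqrt((n-2)/(1-rho^2)) = 1.9841 ~ t(10).
Step 5: Two-sided p-value from the t-distribution with 10 df = 0.075362.
Step 6: alpha = 0.05. fail to reject H0.

rho = 0.5315, p = 0.075362, fail to reject H0 at alpha = 0.05.


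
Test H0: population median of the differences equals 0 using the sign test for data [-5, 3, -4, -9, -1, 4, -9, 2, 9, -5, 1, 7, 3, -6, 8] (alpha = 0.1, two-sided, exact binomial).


Step 1: Discard zero differences. Original n = 15; n_eff = number of nonzero differences = 15.
Nonzero differences (with sign): -5, +3, -4, -9, -1, +4, -9, +2, +9, -5, +1, +7, +3, -6, +8
Step 2: Count signs: positive = 8, negative = 7.
Step 3: Under H0: P(positive) = 0.5, so the number of positives S ~ Bin(15, 0.5).
Step 4: Two-sided exact p-value = sum of Bin(15,0.5) probabilities at or below the observed probability = 1.000000.
Step 5: alpha = 0.1. fail to reject H0.

n_eff = 15, pos = 8, neg = 7, p = 1.000000, fail to reject H0.


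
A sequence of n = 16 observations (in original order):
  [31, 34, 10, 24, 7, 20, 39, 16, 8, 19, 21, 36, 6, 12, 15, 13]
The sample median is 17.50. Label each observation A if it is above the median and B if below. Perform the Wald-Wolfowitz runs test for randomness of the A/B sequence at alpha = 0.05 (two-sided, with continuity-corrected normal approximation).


Step 1: Compute median = 17.50; label A = above, B = below.
Labels in order: AABABAABBAAABBBB  (n_A = 8, n_B = 8)
Step 2: Count runs R = 8.
Step 3: Under H0 (random ordering), E[R] = 2*n_A*n_B/(n_A+n_B) + 1 = 2*8*8/16 + 1 = 9.0000.
        Var[R] = 2*n_A*n_B*(2*n_A*n_B - n_A - n_B) / ((n_A+n_B)^2 * (n_A+n_B-1)) = 14336/3840 = 3.7333.
        SD[R] = 1.9322.
Step 4: Continuity-corrected z = (R + 0.5 - E[R]) / SD[R] = (8 + 0.5 - 9.0000) / 1.9322 = -0.2588.
Step 5: Two-sided p-value via normal approximation = 2*(1 - Phi(|z|)) = 0.795809.
Step 6: alpha = 0.05. fail to reject H0.

R = 8, z = -0.2588, p = 0.795809, fail to reject H0.


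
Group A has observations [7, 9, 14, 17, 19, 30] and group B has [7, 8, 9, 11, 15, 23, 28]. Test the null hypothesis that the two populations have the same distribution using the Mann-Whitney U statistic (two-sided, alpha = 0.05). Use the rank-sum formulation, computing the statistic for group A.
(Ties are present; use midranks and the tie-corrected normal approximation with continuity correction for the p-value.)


Step 1: Combine and sort all 13 observations; assign midranks.
sorted (value, group): (7,X), (7,Y), (8,Y), (9,X), (9,Y), (11,Y), (14,X), (15,Y), (17,X), (19,X), (23,Y), (28,Y), (30,X)
ranks: 7->1.5, 7->1.5, 8->3, 9->4.5, 9->4.5, 11->6, 14->7, 15->8, 17->9, 19->10, 23->11, 28->12, 30->13
Step 2: Rank sum for X: R1 = 1.5 + 4.5 + 7 + 9 + 10 + 13 = 45.
Step 3: U_X = R1 - n1(n1+1)/2 = 45 - 6*7/2 = 45 - 21 = 24.
       U_Y = n1*n2 - U_X = 42 - 24 = 18.
Step 4: Ties are present, so use the tie-corrected normal approximation (with continuity correction) for the p-value.
Step 5: p-value = 0.720247; compare to alpha = 0.05. fail to reject H0.

U_X = 24, p = 0.720247, fail to reject H0 at alpha = 0.05.


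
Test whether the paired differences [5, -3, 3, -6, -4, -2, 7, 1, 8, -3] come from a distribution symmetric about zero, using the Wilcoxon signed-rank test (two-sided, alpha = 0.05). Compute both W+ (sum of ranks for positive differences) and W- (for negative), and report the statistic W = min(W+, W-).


Step 1: Drop any zero differences (none here) and take |d_i|.
|d| = [5, 3, 3, 6, 4, 2, 7, 1, 8, 3]
Step 2: Midrank |d_i| (ties get averaged ranks).
ranks: |5|->7, |3|->4, |3|->4, |6|->8, |4|->6, |2|->2, |7|->9, |1|->1, |8|->10, |3|->4
Step 3: Attach original signs; sum ranks with positive sign and with negative sign.
W+ = 7 + 4 + 9 + 1 + 10 = 31
W- = 4 + 8 + 6 + 2 + 4 = 24
(Check: W+ + W- = 55 should equal n(n+1)/2 = 55.)
Step 4: Test statistic W = min(W+, W-) = 24.
Step 5: Ties in |d|, so use the tie-corrected normal approximation.
        E[W] = n(n+1)/4 = 10*11/4 = 27.5.
        Tie groups: |d|=3 (t=3); sum(t^3 - t) = 24.
        Var[W] = n(n+1)(2n+1)/24 - sum(t^3-t)/48 = 2310/24 - 24/48 = 95.75.
        z = (W - E[W]) / sqrt(Var[W]) = (24 - 27.5) / 9.7852 = -0.3577.
        Two-sided p = 2*Phi(z) = 0.720580.
Step 6: alpha = 0.05. fail to reject H0.

W+ = 31, W- = 24, W = min = 24, p = 0.720580, fail to reject H0.


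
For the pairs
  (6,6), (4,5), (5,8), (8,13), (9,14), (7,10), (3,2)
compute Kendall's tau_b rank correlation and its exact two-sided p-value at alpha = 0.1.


Step 1: Enumerate the 21 unordered pairs (i,j) with i<j and classify each by sign(x_j-x_i) * sign(y_j-y_i).
  (1,2):dx=-2,dy=-1->C; (1,3):dx=-1,dy=+2->D; (1,4):dx=+2,dy=+7->C; (1,5):dx=+3,dy=+8->C
  (1,6):dx=+1,dy=+4->C; (1,7):dx=-3,dy=-4->C; (2,3):dx=+1,dy=+3->C; (2,4):dx=+4,dy=+8->C
  (2,5):dx=+5,dy=+9->C; (2,6):dx=+3,dy=+5->C; (2,7):dx=-1,dy=-3->C; (3,4):dx=+3,dy=+5->C
  (3,5):dx=+4,dy=+6->C; (3,6):dx=+2,dy=+2->C; (3,7):dx=-2,dy=-6->C; (4,5):dx=+1,dy=+1->C
  (4,6):dx=-1,dy=-3->C; (4,7):dx=-5,dy=-11->C; (5,6):dx=-2,dy=-4->C; (5,7):dx=-6,dy=-12->C
  (6,7):dx=-4,dy=-8->C
Step 2: C = 20, D = 1, total pairs = 21.
Step 3: tau = (C - D)/(n(n-1)/2) = (20 - 1)/21 = 0.904762.
Step 4: Exact two-sided p-value (enumerate n! = 5040 permutations of y under H0): p = 0.002778.
Step 5: alpha = 0.1. reject H0.

tau_b = 0.9048 (C=20, D=1), p = 0.002778, reject H0.


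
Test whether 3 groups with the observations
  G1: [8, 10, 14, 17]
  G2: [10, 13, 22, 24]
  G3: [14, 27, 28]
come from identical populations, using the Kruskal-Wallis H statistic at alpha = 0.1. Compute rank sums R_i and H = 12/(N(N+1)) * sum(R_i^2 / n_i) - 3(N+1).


Step 1: Combine all N = 11 observations and assign midranks.
sorted (value, group, rank): (8,G1,1), (10,G1,2.5), (10,G2,2.5), (13,G2,4), (14,G1,5.5), (14,G3,5.5), (17,G1,7), (22,G2,8), (24,G2,9), (27,G3,10), (28,G3,11)
Step 2: Sum ranks within each group.
R_1 = 16 (n_1 = 4)
R_2 = 23.5 (n_2 = 4)
R_3 = 26.5 (n_3 = 3)
Step 3: H = 12/(N(N+1)) * sum(R_i^2/n_i) - 3(N+1)
     = 12/(11*12) * (16^2/4 + 23.5^2/4 + 26.5^2/3) - 3*12
     = 0.090909 * 436.146 - 36
     = 3.649621.
Step 4: Ties present; correction factor C = 1 - 12/(11^3 - 11) = 0.990909. Corrected H = 3.649621 / 0.990909 = 3.683104.
Step 5: Under H0, H ~ chi^2(2); p-value = 0.158571.
Step 6: alpha = 0.1. fail to reject H0.

H = 3.6831, df = 2, p = 0.158571, fail to reject H0.


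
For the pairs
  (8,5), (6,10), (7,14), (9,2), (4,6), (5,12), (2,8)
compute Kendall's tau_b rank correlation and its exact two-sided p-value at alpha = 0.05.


Step 1: Enumerate the 21 unordered pairs (i,j) with i<j and classify each by sign(x_j-x_i) * sign(y_j-y_i).
  (1,2):dx=-2,dy=+5->D; (1,3):dx=-1,dy=+9->D; (1,4):dx=+1,dy=-3->D; (1,5):dx=-4,dy=+1->D
  (1,6):dx=-3,dy=+7->D; (1,7):dx=-6,dy=+3->D; (2,3):dx=+1,dy=+4->C; (2,4):dx=+3,dy=-8->D
  (2,5):dx=-2,dy=-4->C; (2,6):dx=-1,dy=+2->D; (2,7):dx=-4,dy=-2->C; (3,4):dx=+2,dy=-12->D
  (3,5):dx=-3,dy=-8->C; (3,6):dx=-2,dy=-2->C; (3,7):dx=-5,dy=-6->C; (4,5):dx=-5,dy=+4->D
  (4,6):dx=-4,dy=+10->D; (4,7):dx=-7,dy=+6->D; (5,6):dx=+1,dy=+6->C; (5,7):dx=-2,dy=+2->D
  (6,7):dx=-3,dy=-4->C
Step 2: C = 8, D = 13, total pairs = 21.
Step 3: tau = (C - D)/(n(n-1)/2) = (8 - 13)/21 = -0.238095.
Step 4: Exact two-sided p-value (enumerate n! = 5040 permutations of y under H0): p = 0.561905.
Step 5: alpha = 0.05. fail to reject H0.

tau_b = -0.2381 (C=8, D=13), p = 0.561905, fail to reject H0.


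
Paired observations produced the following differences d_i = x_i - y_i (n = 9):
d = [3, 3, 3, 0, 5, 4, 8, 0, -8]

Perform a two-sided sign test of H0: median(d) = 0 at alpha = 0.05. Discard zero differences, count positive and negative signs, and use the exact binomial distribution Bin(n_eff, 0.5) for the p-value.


Step 1: Discard zero differences. Original n = 9; n_eff = number of nonzero differences = 7.
Nonzero differences (with sign): +3, +3, +3, +5, +4, +8, -8
Step 2: Count signs: positive = 6, negative = 1.
Step 3: Under H0: P(positive) = 0.5, so the number of positives S ~ Bin(7, 0.5).
Step 4: Two-sided exact p-value = sum of Bin(7,0.5) probabilities at or below the observed probability = 0.125000.
Step 5: alpha = 0.05. fail to reject H0.

n_eff = 7, pos = 6, neg = 1, p = 0.125000, fail to reject H0.


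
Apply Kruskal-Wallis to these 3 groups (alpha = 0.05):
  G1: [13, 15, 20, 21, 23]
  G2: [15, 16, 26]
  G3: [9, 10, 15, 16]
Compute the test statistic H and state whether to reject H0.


Step 1: Combine all N = 12 observations and assign midranks.
sorted (value, group, rank): (9,G3,1), (10,G3,2), (13,G1,3), (15,G1,5), (15,G2,5), (15,G3,5), (16,G2,7.5), (16,G3,7.5), (20,G1,9), (21,G1,10), (23,G1,11), (26,G2,12)
Step 2: Sum ranks within each group.
R_1 = 38 (n_1 = 5)
R_2 = 24.5 (n_2 = 3)
R_3 = 15.5 (n_3 = 4)
Step 3: H = 12/(N(N+1)) * sum(R_i^2/n_i) - 3(N+1)
     = 12/(12*13) * (38^2/5 + 24.5^2/3 + 15.5^2/4) - 3*13
     = 0.076923 * 548.946 - 39
     = 3.226603.
Step 4: Ties present; correction factor C = 1 - 30/(12^3 - 12) = 0.982517. Corrected H = 3.226603 / 0.982517 = 3.284015.
Step 5: Under H0, H ~ chi^2(2); p-value = 0.193591.
Step 6: alpha = 0.05. fail to reject H0.

H = 3.2840, df = 2, p = 0.193591, fail to reject H0.


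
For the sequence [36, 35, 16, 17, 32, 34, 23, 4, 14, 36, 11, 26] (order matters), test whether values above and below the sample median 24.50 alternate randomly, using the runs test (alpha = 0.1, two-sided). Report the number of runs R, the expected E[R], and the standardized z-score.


Step 1: Compute median = 24.50; label A = above, B = below.
Labels in order: AABBAABBBABA  (n_A = 6, n_B = 6)
Step 2: Count runs R = 7.
Step 3: Under H0 (random ordering), E[R] = 2*n_A*n_B/(n_A+n_B) + 1 = 2*6*6/12 + 1 = 7.0000.
        Var[R] = 2*n_A*n_B*(2*n_A*n_B - n_A - n_B) / ((n_A+n_B)^2 * (n_A+n_B-1)) = 4320/1584 = 2.7273.
        SD[R] = 1.6514.
Step 4: R = E[R], so z = 0 with no continuity correction.
Step 5: Two-sided p-value via normal approximation = 2*(1 - Phi(|z|)) = 1.000000.
Step 6: alpha = 0.1. fail to reject H0.

R = 7, z = 0.0000, p = 1.000000, fail to reject H0.


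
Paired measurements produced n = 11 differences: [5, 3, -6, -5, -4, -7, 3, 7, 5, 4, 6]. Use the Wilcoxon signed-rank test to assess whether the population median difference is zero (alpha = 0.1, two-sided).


Step 1: Drop any zero differences (none here) and take |d_i|.
|d| = [5, 3, 6, 5, 4, 7, 3, 7, 5, 4, 6]
Step 2: Midrank |d_i| (ties get averaged ranks).
ranks: |5|->6, |3|->1.5, |6|->8.5, |5|->6, |4|->3.5, |7|->10.5, |3|->1.5, |7|->10.5, |5|->6, |4|->3.5, |6|->8.5
Step 3: Attach original signs; sum ranks with positive sign and with negative sign.
W+ = 6 + 1.5 + 1.5 + 10.5 + 6 + 3.5 + 8.5 = 37.5
W- = 8.5 + 6 + 3.5 + 10.5 = 28.5
(Check: W+ + W- = 66 should equal n(n+1)/2 = 66.)
Step 4: Test statistic W = min(W+, W-) = 28.5.
Step 5: Ties in |d|, so use the tie-corrected normal approximation.
        E[W] = n(n+1)/4 = 11*12/4 = 33.
        Tie groups: |d|=3 (t=2), |d|=4 (t=2), |d|=5 (t=3), |d|=6 (t=2), |d|=7 (t=2); sum(t^3 - t) = 48.
        Var[W] = n(n+1)(2n+1)/24 - sum(t^3-t)/48 = 3036/24 - 48/48 = 125.5.
        z = (W - E[W]) / sqrt(Var[W]) = (28.5 - 33) / 11.2027 = -0.4017.
        Two-sided p = 2*Phi(z) = 0.687912.
Step 6: alpha = 0.1. fail to reject H0.

W+ = 37.5, W- = 28.5, W = min = 28.5, p = 0.687912, fail to reject H0.
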